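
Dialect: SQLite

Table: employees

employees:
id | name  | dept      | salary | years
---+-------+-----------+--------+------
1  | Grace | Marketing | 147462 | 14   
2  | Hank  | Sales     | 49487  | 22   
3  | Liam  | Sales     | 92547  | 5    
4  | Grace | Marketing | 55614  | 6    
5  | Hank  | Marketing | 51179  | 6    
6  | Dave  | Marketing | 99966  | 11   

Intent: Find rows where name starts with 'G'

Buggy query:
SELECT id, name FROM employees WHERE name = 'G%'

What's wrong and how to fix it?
Bug: '=' compares the literal string including the % character; pattern matching needs LIKE

Fix: Use LIKE for wildcard pattern matching

Corrected query:
SELECT id, name FROM employees WHERE name LIKE 'G%'

Result:
id | name 
---+------
1  | Grace
4  | Grace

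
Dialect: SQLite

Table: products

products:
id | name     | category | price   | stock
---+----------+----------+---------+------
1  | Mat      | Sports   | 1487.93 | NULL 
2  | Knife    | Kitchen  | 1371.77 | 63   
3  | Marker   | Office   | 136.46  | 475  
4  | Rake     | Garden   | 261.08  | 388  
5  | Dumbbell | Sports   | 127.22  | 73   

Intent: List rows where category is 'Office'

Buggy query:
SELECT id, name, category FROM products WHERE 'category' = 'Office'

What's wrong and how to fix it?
Bug: Single quotes denote string literals in SQL; the column name is being compared as a constant string

Fix: Reference the column as category without single quotes

Corrected query:
SELECT id, name, category FROM products WHERE category = 'Office'

Result:
id | name   | category
---+--------+---------
3  | Marker | Office  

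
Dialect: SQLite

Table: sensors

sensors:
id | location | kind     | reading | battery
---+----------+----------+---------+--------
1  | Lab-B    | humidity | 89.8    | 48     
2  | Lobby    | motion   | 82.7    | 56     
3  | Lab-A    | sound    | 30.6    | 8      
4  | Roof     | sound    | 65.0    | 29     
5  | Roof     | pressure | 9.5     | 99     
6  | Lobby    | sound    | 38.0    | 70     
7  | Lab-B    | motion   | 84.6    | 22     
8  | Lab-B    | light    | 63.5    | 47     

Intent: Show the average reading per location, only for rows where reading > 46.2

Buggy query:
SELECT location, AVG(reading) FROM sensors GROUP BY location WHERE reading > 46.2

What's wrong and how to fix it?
Bug: Row-level WHERE must come before GROUP BY in the clause order

Fix: Place WHERE between FROM and GROUP BY

Corrected query:
SELECT location, AVG(reading) FROM sensors WHERE reading > 46.2 GROUP BY location

Result:
location | AVG(reading)
---------+-------------
Lab-B    | 79.3        
Lobby    | 82.7        
Roof     | 65          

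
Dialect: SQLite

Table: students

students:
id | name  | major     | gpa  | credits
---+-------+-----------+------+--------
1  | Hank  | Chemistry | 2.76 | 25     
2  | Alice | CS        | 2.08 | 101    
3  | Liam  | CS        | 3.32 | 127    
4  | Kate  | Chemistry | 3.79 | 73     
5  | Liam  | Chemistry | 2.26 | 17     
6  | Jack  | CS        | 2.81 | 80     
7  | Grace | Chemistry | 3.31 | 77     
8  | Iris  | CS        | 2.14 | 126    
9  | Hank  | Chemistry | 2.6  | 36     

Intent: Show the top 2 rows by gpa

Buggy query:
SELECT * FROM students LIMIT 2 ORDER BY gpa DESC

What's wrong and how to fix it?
Bug: ORDER BY cannot follow LIMIT; LIMIT is the final clause

Fix: Sort with ORDER BY, then apply LIMIT

Corrected query:
SELECT * FROM students ORDER BY gpa DESC LIMIT 2

Result:
id | name | major     | gpa  | credits
---+------+-----------+------+--------
4  | Kate | Chemistry | 3.79 | 73     
3  | Liam | CS        | 3.32 | 127    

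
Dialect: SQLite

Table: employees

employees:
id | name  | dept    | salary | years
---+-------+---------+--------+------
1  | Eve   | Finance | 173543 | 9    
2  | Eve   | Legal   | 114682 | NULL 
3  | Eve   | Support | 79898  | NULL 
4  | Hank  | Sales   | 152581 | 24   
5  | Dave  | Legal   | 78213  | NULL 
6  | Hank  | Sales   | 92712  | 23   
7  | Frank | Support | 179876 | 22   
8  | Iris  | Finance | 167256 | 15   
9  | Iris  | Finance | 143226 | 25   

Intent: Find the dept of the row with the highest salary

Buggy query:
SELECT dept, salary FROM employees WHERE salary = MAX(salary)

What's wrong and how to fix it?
Bug: WHERE is evaluated per row; an aggregate over the whole table isn't defined there

Fix: Wrap MAX in a scalar subquery so WHERE compares against a single value

Corrected query:
SELECT dept, salary FROM employees WHERE salary = (SELECT MAX(salary) FROM employees)

Result:
dept    | salary
--------+-------
Support | 179876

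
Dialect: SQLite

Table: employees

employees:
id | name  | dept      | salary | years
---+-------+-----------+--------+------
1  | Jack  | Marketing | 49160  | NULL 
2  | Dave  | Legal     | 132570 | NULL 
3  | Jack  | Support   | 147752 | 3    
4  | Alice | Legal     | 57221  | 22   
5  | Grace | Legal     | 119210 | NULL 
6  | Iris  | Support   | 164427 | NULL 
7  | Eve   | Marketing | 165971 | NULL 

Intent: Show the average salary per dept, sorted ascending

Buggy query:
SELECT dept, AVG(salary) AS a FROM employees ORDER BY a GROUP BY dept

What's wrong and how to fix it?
Bug: ORDER BY appears before GROUP BY; SQL clause order requires GROUP BY first

Fix: Move ORDER BY to the end, after GROUP BY

Corrected query:
SELECT dept, AVG(salary) AS a FROM employees GROUP BY dept ORDER BY a

Result:
dept      | a            
----------+--------------
Legal     | 103000.333333
Marketing | 107565.5     
Support   | 156089.5     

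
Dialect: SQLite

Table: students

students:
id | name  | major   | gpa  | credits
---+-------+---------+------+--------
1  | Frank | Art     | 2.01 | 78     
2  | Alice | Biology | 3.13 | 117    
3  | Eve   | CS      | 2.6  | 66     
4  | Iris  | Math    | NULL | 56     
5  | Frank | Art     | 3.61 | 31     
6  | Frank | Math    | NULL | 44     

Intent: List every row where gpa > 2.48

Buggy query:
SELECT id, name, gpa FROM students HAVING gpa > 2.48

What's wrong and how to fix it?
Bug: This is a non-aggregate query (no GROUP BY, no aggregates), so in SQLite the HAVING clause is invalid here; a row-level condition belongs in WHERE

Fix: Replace HAVING with WHERE since the condition applies to individual rows

Corrected query:
SELECT id, name, gpa FROM students WHERE gpa > 2.48

Result:
id | name  | gpa 
---+-------+-----
2  | Alice | 3.13
3  | Eve   | 2.6 
5  | Frank | 3.61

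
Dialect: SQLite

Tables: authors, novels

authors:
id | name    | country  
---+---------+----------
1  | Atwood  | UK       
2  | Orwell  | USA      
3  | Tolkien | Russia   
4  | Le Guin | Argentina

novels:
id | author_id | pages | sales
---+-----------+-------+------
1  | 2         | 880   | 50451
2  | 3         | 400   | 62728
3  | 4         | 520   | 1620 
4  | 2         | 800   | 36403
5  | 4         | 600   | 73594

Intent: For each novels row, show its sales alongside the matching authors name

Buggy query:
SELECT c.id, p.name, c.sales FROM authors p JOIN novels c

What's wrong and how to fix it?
Bug: Missing join condition: each novels row is matched to all authors rows instead of just its own

Fix: Specify the join condition linking the foreign key to the parent id

Corrected query:
SELECT c.id, p.name, c.sales FROM authors p JOIN novels c ON c.author_id = p.id

Result:
id | name    | sales
---+---------+------
1  | Orwell  | 50451
2  | Tolkien | 62728
3  | Le Guin | 1620 
4  | Orwell  | 36403
5  | Le Guin | 73594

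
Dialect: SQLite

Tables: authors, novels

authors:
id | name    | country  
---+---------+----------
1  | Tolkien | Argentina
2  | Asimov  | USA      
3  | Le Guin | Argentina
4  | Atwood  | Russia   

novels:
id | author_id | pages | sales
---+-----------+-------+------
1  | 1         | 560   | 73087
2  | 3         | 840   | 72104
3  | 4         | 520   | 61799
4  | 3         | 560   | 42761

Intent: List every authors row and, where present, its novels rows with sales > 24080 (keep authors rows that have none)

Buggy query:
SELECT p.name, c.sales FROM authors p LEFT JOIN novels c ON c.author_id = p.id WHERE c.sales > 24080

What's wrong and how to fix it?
Bug: Filtering c.sales in WHERE discards the NULL rows produced by LEFT JOIN, turning it into an inner join

Fix: Put 'c.sales > 24080' in the JOIN's ON clause instead of WHERE

Corrected query:
SELECT p.name, c.sales FROM authors p LEFT JOIN novels c ON c.author_id = p.id AND c.sales > 24080

Result:
name    | sales
--------+------
Tolkien | 73087
Asimov  | NULL 
Le Guin | 42761
Le Guin | 72104
Atwood  | 61799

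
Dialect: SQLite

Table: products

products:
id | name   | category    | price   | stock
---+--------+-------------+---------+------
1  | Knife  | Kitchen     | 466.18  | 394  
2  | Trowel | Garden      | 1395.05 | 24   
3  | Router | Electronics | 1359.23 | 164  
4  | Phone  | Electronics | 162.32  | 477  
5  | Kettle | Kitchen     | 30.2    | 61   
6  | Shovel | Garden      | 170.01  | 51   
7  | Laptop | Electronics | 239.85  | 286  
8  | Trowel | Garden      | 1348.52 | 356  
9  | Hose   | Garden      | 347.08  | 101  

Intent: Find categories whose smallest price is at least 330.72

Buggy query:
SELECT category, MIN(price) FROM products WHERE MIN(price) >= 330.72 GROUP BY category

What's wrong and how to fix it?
Bug: Aggregates like MIN are computed per group after WHERE runs

Fix: Use HAVING for the per-group MIN condition

Corrected query:
SELECT category, MIN(price) FROM products GROUP BY category HAVING MIN(price) >= 330.72

Result:
(no rows)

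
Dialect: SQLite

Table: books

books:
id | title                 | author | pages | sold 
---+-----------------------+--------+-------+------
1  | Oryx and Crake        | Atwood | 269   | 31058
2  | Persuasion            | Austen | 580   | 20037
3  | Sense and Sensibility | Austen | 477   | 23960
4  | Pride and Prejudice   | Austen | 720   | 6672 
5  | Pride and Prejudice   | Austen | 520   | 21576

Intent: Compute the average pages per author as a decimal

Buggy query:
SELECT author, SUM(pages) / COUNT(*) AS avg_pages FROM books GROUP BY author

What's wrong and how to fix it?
Bug: SUM(pages) and COUNT(*) are both integers; the division truncates the fractional part

Fix: Cast one side to REAL so the division keeps the fractional part

Corrected query:
SELECT author, SUM(pages) * 1.0 / COUNT(*) AS avg_pages FROM books GROUP BY author

Result:
author | avg_pages
-------+----------
Atwood | 269      
Austen | 574.25   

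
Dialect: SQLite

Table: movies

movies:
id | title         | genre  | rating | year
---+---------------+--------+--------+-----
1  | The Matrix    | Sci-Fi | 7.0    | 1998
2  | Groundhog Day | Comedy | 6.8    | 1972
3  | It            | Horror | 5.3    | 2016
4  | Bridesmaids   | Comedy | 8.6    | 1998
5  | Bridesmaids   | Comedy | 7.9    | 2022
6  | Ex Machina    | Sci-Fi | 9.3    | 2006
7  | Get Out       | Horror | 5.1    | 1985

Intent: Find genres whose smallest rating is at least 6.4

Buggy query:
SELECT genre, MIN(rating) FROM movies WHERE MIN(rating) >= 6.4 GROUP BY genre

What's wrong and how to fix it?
Bug: Aggregates like MIN are computed per group after WHERE runs

Fix: Use HAVING for the per-group MIN condition

Corrected query:
SELECT genre, MIN(rating) FROM movies GROUP BY genre HAVING MIN(rating) >= 6.4

Result:
genre  | MIN(rating)
-------+------------
Comedy | 6.8        
Sci-Fi | 7          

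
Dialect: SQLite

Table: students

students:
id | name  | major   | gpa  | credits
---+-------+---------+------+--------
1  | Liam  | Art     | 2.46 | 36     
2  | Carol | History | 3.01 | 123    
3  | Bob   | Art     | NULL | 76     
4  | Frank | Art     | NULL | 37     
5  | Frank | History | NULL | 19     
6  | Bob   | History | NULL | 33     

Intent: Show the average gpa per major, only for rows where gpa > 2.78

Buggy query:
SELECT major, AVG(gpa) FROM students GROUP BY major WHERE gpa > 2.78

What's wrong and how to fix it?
Bug: Row-level WHERE must come before GROUP BY in the clause order

Fix: Move the WHERE clause before GROUP BY

Corrected query:
SELECT major, AVG(gpa) FROM students WHERE gpa > 2.78 GROUP BY major

Result:
major   | AVG(gpa)
--------+---------
History | 3.01    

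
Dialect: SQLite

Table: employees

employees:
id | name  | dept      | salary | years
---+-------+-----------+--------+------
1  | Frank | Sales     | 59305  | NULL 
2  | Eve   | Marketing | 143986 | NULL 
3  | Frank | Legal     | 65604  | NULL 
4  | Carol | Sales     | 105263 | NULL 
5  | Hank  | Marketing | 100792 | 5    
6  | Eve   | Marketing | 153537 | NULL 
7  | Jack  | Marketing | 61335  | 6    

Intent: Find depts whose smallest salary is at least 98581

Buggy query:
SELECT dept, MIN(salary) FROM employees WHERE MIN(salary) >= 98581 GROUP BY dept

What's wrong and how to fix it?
Bug: Aggregates like MIN are computed per group after WHERE runs

Fix: Replace WHERE with HAVING after the GROUP BY

Corrected query:
SELECT dept, MIN(salary) FROM employees GROUP BY dept HAVING MIN(salary) >= 98581

Result:
(no rows)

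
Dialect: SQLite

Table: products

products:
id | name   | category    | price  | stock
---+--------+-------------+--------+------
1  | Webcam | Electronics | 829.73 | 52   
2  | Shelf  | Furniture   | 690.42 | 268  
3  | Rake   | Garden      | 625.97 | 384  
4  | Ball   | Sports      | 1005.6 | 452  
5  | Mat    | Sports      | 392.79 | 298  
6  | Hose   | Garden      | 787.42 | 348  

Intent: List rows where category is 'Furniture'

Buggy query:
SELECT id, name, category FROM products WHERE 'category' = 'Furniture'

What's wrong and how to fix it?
Bug: 'category' in single quotes is a string literal, not the column; the comparison is literal-vs-literal and never true

Fix: Remove the quotes around the column name (or use double quotes for an identifier)

Corrected query:
SELECT id, name, category FROM products WHERE category = 'Furniture'

Result:
id | name  | category 
---+-------+----------
2  | Shelf | Furniture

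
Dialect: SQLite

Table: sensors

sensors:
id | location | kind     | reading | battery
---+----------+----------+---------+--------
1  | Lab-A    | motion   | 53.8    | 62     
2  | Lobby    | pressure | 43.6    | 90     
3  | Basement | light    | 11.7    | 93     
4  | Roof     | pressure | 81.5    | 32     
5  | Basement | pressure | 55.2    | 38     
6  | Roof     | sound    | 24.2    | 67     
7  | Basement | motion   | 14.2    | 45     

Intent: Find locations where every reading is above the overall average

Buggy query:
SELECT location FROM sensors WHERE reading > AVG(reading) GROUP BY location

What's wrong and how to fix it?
Bug: WHERE evaluates per row before aggregation, so AVG() is unavailable

Fix: Use a subquery for AVG and a HAVING MIN(...) filter so the condition holds for every row in the group

Corrected query:
SELECT location FROM sensors GROUP BY location HAVING MIN(reading) > (SELECT AVG(reading) FROM sensors)

Result:
location
--------
Lab-A   
Lobby   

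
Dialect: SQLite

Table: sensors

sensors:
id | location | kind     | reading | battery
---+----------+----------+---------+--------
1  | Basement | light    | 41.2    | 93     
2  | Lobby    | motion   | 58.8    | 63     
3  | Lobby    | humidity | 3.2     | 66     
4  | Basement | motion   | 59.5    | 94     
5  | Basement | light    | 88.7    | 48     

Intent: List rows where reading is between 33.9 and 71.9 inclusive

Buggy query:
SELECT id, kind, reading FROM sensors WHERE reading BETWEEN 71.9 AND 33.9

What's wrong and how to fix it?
Bug: The bounds are reversed; BETWEEN a AND b requires a <= b to match anything

Fix: Write BETWEEN 33.9 AND 71.9

Corrected query:
SELECT id, kind, reading FROM sensors WHERE reading BETWEEN 33.9 AND 71.9

Result:
id | kind   | reading
---+--------+--------
1  | light  | 41.2   
2  | motion | 58.8   
4  | motion | 59.5   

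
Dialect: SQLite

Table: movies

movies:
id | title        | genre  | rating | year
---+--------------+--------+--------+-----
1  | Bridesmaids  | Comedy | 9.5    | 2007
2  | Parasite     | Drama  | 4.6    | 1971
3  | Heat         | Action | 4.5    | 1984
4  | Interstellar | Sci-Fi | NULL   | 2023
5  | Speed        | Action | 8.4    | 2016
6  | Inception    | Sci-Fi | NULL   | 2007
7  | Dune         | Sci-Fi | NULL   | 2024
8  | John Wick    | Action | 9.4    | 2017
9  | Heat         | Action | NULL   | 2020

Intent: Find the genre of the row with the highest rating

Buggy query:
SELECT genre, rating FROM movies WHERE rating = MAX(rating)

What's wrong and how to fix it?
Bug: MAX(rating) is an aggregate and cannot be used directly in WHERE

Fix: Use a subquery: WHERE rating = (SELECT MAX(rating) FROM movies)

Corrected query:
SELECT genre, rating FROM movies WHERE rating = (SELECT MAX(rating) FROM movies)

Result:
genre  | rating
-------+-------
Comedy | 9.5   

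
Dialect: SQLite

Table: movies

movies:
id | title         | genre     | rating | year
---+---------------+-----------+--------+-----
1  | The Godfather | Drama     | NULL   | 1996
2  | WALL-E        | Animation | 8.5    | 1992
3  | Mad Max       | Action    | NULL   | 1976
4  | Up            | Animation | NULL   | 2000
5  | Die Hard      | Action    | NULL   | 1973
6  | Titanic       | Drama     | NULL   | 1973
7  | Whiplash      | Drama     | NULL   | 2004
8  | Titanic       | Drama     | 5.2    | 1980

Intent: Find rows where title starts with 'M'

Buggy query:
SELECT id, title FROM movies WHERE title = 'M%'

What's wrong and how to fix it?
Bug: '=' compares the literal string including the % character; pattern matching needs LIKE

Fix: Use LIKE for wildcard pattern matching

Corrected query:
SELECT id, title FROM movies WHERE title LIKE 'M%'

Result:
id | title  
---+--------
3  | Mad Max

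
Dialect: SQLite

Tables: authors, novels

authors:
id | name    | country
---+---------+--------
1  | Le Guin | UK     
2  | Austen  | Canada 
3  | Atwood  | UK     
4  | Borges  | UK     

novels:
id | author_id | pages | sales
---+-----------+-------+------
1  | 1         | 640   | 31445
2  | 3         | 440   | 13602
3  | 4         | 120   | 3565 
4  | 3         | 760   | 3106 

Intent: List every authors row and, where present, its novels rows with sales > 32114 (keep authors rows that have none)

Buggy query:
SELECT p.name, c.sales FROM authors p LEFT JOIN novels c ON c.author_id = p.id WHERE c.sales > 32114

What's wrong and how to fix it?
Bug: A WHERE condition on the right-hand table after LEFT JOIN drops unmatched parents

Fix: Move the right-table condition into the ON clause so unmatched parents are kept

Corrected query:
SELECT p.name, c.sales FROM authors p LEFT JOIN novels c ON c.author_id = p.id AND c.sales > 32114

Result:
name    | sales
--------+------
Le Guin | NULL 
Austen  | NULL 
Atwood  | NULL 
Borges  | NULL 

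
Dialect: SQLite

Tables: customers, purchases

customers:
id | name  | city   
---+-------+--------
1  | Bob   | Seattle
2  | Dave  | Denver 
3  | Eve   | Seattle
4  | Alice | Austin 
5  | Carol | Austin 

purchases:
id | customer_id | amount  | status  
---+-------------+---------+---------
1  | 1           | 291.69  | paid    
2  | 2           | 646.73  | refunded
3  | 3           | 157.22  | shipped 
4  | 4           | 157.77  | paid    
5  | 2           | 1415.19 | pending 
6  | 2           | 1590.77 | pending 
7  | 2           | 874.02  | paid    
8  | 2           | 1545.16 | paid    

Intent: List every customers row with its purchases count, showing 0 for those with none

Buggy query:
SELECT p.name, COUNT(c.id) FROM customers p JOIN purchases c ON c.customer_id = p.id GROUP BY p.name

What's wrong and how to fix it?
Bug: INNER JOIN drops customers rows that have no matching purchases rows

Fix: Use LEFT JOIN so parents without children still appear (COUNT(c.id) gives 0)

Corrected query:
SELECT p.name, COUNT(c.id) FROM customers p LEFT JOIN purchases c ON c.customer_id = p.id GROUP BY p.name

Result:
name  | COUNT(c.id)
------+------------
Alice | 1          
Bob   | 1          
Carol | 0          
Dave  | 5          
Eve   | 1          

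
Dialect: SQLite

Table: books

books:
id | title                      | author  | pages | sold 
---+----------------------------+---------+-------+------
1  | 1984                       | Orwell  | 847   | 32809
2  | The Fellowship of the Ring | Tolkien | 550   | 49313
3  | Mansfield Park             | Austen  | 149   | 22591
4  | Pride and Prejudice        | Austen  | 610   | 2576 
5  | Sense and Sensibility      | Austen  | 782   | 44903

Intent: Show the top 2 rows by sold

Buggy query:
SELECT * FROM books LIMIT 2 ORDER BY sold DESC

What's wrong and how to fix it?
Bug: ORDER BY cannot follow LIMIT; LIMIT is the final clause

Fix: Sort with ORDER BY, then apply LIMIT

Corrected query:
SELECT * FROM books ORDER BY sold DESC LIMIT 2

Result:
id | title                      | author  | pages | sold 
---+----------------------------+---------+-------+------
2  | The Fellowship of the Ring | Tolkien | 550   | 49313
5  | Sense and Sensibility      | Austen  | 782   | 44903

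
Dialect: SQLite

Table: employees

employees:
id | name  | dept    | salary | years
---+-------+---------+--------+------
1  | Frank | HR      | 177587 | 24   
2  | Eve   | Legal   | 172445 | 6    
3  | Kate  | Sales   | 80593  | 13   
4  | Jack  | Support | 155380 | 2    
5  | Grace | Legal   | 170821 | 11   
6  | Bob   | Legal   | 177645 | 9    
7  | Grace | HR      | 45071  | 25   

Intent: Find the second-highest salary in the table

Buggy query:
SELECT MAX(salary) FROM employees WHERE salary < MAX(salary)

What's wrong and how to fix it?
Bug: The inner MAX is an aggregate inside WHERE, which is not allowed

Fix: Put the inner MAX in a scalar subquery

Corrected query:
SELECT MAX(salary) FROM employees WHERE salary < (SELECT MAX(salary) FROM employees)

Result:
MAX(salary)
-----------
177587     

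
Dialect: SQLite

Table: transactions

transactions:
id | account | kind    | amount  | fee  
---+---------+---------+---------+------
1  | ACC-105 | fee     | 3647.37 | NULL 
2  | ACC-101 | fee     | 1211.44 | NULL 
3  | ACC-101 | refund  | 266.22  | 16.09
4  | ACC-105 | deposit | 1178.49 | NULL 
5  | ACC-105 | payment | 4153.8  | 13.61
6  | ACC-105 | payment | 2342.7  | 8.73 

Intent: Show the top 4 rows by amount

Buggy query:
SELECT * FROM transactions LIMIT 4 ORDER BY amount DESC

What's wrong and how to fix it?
Bug: LIMIT must come after ORDER BY

Fix: Swap the clauses: ORDER BY first, then LIMIT

Corrected query:
SELECT * FROM transactions ORDER BY amount DESC LIMIT 4

Result:
id | account | kind    | amount  | fee  
---+---------+---------+---------+------
5  | ACC-105 | payment | 4153.8  | 13.61
1  | ACC-105 | fee     | 3647.37 | NULL 
6  | ACC-105 | payment | 2342.7  | 8.73 
2  | ACC-101 | fee     | 1211.44 | NULL 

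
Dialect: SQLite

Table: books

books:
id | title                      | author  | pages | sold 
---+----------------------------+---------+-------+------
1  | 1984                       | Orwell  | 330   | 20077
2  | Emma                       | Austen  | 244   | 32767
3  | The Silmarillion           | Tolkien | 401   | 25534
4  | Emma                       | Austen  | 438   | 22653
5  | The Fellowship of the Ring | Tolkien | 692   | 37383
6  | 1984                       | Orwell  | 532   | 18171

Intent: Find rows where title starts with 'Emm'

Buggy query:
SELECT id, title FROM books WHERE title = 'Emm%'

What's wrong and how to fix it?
Bug: '=' compares the literal string including the % character; pattern matching needs LIKE

Fix: Use LIKE for wildcard pattern matching

Corrected query:
SELECT id, title FROM books WHERE title LIKE 'Emm%'

Result:
id | title
---+------
2  | Emma 
4  | Emma 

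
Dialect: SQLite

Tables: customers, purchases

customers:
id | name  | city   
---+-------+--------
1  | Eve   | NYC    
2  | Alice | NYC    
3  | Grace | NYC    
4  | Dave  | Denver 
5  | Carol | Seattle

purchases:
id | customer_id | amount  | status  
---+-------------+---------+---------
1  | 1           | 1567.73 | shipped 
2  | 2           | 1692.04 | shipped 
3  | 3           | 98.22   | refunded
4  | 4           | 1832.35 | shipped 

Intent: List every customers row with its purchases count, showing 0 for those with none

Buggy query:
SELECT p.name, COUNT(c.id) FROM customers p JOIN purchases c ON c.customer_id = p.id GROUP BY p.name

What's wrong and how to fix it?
Bug: An inner join excludes parents with zero children

Fix: Use LEFT JOIN so parents without children still appear (COUNT(c.id) gives 0)

Corrected query:
SELECT p.name, COUNT(c.id) FROM customers p LEFT JOIN purchases c ON c.customer_id = p.id GROUP BY p.name

Result:
name  | COUNT(c.id)
------+------------
Alice | 1          
Carol | 0          
Dave  | 1          
Eve   | 1          
Grace | 1          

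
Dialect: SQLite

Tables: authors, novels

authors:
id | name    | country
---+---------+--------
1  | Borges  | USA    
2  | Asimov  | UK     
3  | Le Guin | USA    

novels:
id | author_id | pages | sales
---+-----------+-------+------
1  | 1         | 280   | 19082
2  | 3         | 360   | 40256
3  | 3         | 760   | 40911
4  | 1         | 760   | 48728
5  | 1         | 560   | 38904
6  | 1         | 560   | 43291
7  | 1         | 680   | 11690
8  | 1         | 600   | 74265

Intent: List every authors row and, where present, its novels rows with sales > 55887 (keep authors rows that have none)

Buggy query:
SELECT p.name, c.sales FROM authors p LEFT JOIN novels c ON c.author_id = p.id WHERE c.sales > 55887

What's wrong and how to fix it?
Bug: Filtering c.sales in WHERE discards the NULL rows produced by LEFT JOIN, turning it into an inner join

Fix: Put 'c.sales > 55887' in the JOIN's ON clause instead of WHERE

Corrected query:
SELECT p.name, c.sales FROM authors p LEFT JOIN novels c ON c.author_id = p.id AND c.sales > 55887

Result:
name    | sales
--------+------
Borges  | 74265
Asimov  | NULL 
Le Guin | NULL 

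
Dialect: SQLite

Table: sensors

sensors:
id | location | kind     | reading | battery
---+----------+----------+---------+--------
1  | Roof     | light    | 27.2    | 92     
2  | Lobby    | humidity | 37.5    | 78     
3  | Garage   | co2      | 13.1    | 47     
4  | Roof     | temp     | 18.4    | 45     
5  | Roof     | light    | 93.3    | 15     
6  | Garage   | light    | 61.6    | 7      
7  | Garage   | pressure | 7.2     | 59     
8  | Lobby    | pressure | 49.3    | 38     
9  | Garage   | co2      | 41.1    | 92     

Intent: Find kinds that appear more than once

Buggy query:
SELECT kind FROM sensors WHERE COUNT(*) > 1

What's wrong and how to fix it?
Bug: COUNT(*) is an aggregate and cannot be used in WHERE

Fix: Group first, then use HAVING for the count condition

Corrected query:
SELECT kind FROM sensors GROUP BY kind HAVING COUNT(*) > 1

Result:
kind    
--------
co2     
light   
pressure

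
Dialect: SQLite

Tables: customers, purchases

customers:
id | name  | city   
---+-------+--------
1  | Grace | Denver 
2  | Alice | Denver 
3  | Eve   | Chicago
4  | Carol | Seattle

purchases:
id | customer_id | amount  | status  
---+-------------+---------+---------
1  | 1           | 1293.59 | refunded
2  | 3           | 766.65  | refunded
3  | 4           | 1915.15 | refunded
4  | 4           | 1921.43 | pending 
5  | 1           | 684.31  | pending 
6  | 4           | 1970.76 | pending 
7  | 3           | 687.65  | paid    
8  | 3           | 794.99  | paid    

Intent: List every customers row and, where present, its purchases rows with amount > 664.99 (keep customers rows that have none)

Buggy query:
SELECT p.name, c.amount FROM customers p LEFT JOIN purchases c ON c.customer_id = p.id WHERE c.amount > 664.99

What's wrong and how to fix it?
Bug: A WHERE condition on the right-hand table after LEFT JOIN drops unmatched parents

Fix: Move the right-table condition into the ON clause so unmatched parents are kept

Corrected query:
SELECT p.name, c.amount FROM customers p LEFT JOIN purchases c ON c.customer_id = p.id AND c.amount > 664.99

Result:
name  | amount 
------+--------
Grace | 684.31 
Grace | 1293.59
Alice | NULL   
Eve   | 687.65 
Eve   | 766.65 
Eve   | 794.99 
Carol | 1915.15
Carol | 1921.43
Carol | 1970.76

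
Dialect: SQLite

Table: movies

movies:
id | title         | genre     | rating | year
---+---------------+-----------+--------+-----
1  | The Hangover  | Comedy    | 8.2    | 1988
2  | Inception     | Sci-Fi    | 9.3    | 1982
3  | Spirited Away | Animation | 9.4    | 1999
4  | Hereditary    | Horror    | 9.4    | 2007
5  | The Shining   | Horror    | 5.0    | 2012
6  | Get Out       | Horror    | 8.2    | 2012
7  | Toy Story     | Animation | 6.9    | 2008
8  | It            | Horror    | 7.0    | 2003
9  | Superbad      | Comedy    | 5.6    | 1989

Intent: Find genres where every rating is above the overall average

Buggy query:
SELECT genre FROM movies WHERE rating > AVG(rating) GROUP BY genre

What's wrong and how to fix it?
Bug: WHERE evaluates per row before aggregation, so AVG() is unavailable

Fix: Use a subquery for AVG and a HAVING MIN(...) filter so the condition holds for every row in the group

Corrected query:
SELECT genre FROM movies GROUP BY genre HAVING MIN(rating) > (SELECT AVG(rating) FROM movies)

Result:
genre 
------
Sci-Fi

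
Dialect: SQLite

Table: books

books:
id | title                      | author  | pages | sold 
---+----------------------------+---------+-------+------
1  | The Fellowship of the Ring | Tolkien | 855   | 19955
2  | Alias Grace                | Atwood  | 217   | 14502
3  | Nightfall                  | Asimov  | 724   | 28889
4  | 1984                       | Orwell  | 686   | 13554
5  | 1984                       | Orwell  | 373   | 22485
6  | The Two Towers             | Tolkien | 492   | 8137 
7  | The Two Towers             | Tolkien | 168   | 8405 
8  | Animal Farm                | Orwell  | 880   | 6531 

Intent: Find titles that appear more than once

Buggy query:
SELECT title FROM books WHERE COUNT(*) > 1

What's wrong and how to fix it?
Bug: COUNT(*) is an aggregate and cannot be used in WHERE

Fix: Group first, then use HAVING for the count condition

Corrected query:
SELECT title FROM books GROUP BY title HAVING COUNT(*) > 1

Result:
title         
--------------
1984          
The Two Towers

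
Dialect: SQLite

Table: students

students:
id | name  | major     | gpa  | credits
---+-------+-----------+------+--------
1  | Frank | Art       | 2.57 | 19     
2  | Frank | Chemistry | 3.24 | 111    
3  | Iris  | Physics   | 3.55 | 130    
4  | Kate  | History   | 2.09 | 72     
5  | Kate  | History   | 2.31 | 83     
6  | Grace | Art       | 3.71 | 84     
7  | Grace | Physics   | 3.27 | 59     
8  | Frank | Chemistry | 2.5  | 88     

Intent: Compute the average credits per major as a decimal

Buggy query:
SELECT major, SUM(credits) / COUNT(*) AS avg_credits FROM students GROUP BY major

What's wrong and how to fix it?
Bug: SUM(credits) and COUNT(*) are both integers; the division truncates the fractional part

Fix: Cast one side to REAL so the division keeps the fractional part

Corrected query:
SELECT major, SUM(credits) * 1.0 / COUNT(*) AS avg_credits FROM students GROUP BY major

Result:
major     | avg_credits
----------+------------
Art       | 51.5       
Chemistry | 99.5       
History   | 77.5       
Physics   | 94.5       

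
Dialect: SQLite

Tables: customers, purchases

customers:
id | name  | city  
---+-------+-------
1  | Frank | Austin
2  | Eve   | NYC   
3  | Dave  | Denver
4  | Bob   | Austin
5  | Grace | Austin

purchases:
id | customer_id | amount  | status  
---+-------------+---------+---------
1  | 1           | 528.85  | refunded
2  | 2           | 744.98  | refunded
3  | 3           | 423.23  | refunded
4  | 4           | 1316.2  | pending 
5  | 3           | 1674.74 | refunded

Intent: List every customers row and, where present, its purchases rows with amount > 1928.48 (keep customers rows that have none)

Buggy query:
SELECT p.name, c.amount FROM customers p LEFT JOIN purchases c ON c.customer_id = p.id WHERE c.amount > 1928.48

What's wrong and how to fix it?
Bug: A WHERE condition on the right-hand table after LEFT JOIN drops unmatched parents

Fix: Put 'c.amount > 1928.48' in the JOIN's ON clause instead of WHERE

Corrected query:
SELECT p.name, c.amount FROM customers p LEFT JOIN purchases c ON c.customer_id = p.id AND c.amount > 1928.48

Result:
name  | amount
------+-------
Frank | NULL  
Eve   | NULL  
Dave  | NULL  
Bob   | NULL  
Grace | NULL  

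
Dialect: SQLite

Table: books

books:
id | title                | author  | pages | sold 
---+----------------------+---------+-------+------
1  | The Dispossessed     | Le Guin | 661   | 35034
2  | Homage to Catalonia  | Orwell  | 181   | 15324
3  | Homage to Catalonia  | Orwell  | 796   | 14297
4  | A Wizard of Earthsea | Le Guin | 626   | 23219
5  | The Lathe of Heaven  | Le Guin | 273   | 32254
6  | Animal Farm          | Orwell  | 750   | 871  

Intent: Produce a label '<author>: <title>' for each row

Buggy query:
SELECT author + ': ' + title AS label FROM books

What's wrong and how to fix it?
Bug: '+' is numeric addition; on text columns SQLite converts them to 0 instead of concatenating

Fix: Use the || operator for string concatenation

Corrected query:
SELECT author || ': ' || title AS label FROM books

Result:
label                        
-----------------------------
Le Guin: The Dispossessed    
Orwell: Homage to Catalonia  
Orwell: Homage to Catalonia  
Le Guin: A Wizard of Earthsea
Le Guin: The Lathe of Heaven 
Orwell: Animal Farm          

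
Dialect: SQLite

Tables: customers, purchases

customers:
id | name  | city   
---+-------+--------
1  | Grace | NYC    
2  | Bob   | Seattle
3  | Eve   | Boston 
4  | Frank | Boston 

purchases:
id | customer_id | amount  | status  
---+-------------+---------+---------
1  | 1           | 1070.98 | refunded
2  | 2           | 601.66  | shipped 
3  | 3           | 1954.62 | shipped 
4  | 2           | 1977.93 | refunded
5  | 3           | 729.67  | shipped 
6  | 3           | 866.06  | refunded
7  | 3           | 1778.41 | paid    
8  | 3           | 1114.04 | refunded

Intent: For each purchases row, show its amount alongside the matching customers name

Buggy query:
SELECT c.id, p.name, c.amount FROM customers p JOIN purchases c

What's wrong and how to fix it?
Bug: JOIN with no ON clause produces a cartesian product; every purchases row pairs with every customers row

Fix: Add ON c.customer_id = p.id to the JOIN

Corrected query:
SELECT c.id, p.name, c.amount FROM customers p JOIN purchases c ON c.customer_id = p.id

Result:
id | name  | amount 
---+-------+--------
1  | Grace | 1070.98
2  | Bob   | 601.66 
3  | Eve   | 1954.62
4  | Bob   | 1977.93
5  | Eve   | 729.67 
6  | Eve   | 866.06 
7  | Eve   | 1778.41
8  | Eve   | 1114.04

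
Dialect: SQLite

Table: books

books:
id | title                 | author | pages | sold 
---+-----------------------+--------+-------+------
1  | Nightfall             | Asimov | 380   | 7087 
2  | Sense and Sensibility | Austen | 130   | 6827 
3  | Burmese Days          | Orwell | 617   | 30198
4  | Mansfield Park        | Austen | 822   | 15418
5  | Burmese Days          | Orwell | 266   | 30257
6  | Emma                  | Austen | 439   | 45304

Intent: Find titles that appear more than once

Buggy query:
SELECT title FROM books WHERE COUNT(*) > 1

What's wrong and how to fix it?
Bug: WHERE can't reference COUNT(*); aggregates are computed after WHERE

Fix: Group first, then use HAVING for the count condition

Corrected query:
SELECT title FROM books GROUP BY title HAVING COUNT(*) > 1

Result:
title       
------------
Burmese Days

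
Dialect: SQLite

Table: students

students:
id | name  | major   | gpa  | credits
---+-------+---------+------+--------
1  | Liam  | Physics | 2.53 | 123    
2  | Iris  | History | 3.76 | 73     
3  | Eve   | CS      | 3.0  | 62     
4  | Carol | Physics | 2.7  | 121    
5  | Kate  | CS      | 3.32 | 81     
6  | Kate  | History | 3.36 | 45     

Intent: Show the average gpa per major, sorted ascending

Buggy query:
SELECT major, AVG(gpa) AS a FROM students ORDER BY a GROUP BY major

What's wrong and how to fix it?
Bug: GROUP BY must precede ORDER BY

Fix: Move ORDER BY to the end, after GROUP BY

Corrected query:
SELECT major, AVG(gpa) AS a FROM students GROUP BY major ORDER BY a

Result:
major   | a    
--------+------
Physics | 2.615
CS      | 3.16 
History | 3.56 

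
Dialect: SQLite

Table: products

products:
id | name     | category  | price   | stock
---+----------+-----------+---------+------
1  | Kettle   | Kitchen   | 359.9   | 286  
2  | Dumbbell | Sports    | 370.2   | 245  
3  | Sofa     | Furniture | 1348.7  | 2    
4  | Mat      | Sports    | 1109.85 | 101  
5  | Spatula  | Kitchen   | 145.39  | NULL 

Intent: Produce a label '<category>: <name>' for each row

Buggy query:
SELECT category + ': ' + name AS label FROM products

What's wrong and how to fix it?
Bug: '+' is numeric addition; on text columns SQLite converts them to 0 instead of concatenating

Fix: Use the || operator for string concatenation

Corrected query:
SELECT category || ': ' || name AS label FROM products

Result:
label           
----------------
Kitchen: Kettle 
Sports: Dumbbell
Furniture: Sofa 
Sports: Mat     
Kitchen: Spatula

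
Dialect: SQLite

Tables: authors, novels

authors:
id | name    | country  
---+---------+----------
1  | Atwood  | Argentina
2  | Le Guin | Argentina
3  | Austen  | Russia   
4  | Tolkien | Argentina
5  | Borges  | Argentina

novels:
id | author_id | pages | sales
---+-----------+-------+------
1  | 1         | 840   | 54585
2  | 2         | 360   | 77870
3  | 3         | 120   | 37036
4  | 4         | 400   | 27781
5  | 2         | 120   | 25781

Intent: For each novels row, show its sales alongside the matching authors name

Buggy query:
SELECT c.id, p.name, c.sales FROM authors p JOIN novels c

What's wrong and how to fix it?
Bug: Missing join condition: each novels row is matched to all authors rows instead of just its own

Fix: Specify the join condition linking the foreign key to the parent id

Corrected query:
SELECT c.id, p.name, c.sales FROM authors p JOIN novels c ON c.author_id = p.id

Result:
id | name    | sales
---+---------+------
1  | Atwood  | 54585
2  | Le Guin | 77870
3  | Austen  | 37036
4  | Tolkien | 27781
5  | Le Guin | 25781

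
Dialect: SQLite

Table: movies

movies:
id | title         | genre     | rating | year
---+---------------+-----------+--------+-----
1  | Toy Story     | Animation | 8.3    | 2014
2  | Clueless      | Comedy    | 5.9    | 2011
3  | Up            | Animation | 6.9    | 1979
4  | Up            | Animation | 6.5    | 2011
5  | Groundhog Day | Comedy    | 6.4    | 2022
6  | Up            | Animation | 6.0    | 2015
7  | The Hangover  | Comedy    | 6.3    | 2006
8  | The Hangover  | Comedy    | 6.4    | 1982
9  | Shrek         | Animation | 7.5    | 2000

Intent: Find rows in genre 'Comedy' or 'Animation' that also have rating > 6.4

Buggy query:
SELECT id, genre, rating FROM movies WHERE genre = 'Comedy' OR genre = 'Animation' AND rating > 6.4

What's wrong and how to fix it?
Bug: AND binds tighter than OR, so this parses as genre = 'Comedy' OR (genre = 'Animation' AND rating > 6.4)

Fix: Group the OR with parentheses (or use IN), then AND the threshold

Corrected query:
SELECT id, genre, rating FROM movies WHERE (genre = 'Comedy' OR genre = 'Animation') AND rating > 6.4

Result:
id | genre     | rating
---+-----------+-------
1  | Animation | 8.3   
3  | Animation | 6.9   
4  | Animation | 6.5   
9  | Animation | 7.5   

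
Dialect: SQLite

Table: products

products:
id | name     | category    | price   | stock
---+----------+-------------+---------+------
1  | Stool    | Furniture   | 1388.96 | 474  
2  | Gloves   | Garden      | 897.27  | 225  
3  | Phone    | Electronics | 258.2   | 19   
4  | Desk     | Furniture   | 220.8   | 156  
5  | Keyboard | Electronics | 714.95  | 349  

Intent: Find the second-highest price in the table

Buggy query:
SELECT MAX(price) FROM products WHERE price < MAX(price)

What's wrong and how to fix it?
Bug: The inner MAX is an aggregate inside WHERE, which is not allowed

Fix: Put the inner MAX in a scalar subquery

Corrected query:
SELECT MAX(price) FROM products WHERE price < (SELECT MAX(price) FROM products)

Result:
MAX(price)
----------
897.27    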